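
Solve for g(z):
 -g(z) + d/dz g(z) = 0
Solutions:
 g(z) = C1*exp(z)


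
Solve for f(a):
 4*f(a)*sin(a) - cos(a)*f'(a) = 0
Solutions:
 f(a) = C1/cos(a)^4


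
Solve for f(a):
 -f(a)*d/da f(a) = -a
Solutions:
 f(a) = -sqrt(C1 + a^2)
 f(a) = sqrt(C1 + a^2)


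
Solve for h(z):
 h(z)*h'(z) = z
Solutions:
 h(z) = -sqrt(C1 + z^2)
 h(z) = sqrt(C1 + z^2)


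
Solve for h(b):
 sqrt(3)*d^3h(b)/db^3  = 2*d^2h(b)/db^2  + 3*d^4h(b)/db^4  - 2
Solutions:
 h(b) = C1 + C2*b + b^2/2 + (C3*sin(sqrt(21)*b/6) + C4*cos(sqrt(21)*b/6))*exp(sqrt(3)*b/6)


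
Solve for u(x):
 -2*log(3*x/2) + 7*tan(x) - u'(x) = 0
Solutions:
 u(x) = C1 - 2*x*log(x) - 2*x*log(3) + 2*x*log(2) + 2*x - 7*log(cos(x))


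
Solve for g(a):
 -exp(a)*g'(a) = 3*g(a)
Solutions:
 g(a) = C1*exp(3*exp(-a))


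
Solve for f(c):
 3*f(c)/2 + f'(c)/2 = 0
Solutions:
 f(c) = C1*exp(-3*c)


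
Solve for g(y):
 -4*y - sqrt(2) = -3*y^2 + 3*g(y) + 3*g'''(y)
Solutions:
 g(y) = C3*exp(-y) + y^2 - 4*y/3 + (C1*sin(sqrt(3)*y/2) + C2*cos(sqrt(3)*y/2))*exp(y/2) - sqrt(2)/3


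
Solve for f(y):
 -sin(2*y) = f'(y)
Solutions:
 f(y) = C1 + cos(2*y)/2


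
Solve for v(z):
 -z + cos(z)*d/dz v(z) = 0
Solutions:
 v(z) = C1 + Integral(z/cos(z), z)


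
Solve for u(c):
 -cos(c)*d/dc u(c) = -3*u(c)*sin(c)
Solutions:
 u(c) = C1/cos(c)^3


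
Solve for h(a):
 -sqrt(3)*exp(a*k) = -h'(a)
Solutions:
 h(a) = C1 + sqrt(3)*exp(a*k)/k


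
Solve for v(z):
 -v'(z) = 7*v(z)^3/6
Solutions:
 v(z) = -sqrt(3)*sqrt(-1/(C1 - 7*z))
 v(z) = sqrt(3)*sqrt(-1/(C1 - 7*z))


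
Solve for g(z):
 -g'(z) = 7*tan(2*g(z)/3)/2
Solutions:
 g(z) = -3*asin(C1*exp(-7*z/3))/2 + 3*pi/2
 g(z) = 3*asin(C1*exp(-7*z/3))/2


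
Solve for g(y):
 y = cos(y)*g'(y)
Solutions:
 g(y) = C1 + Integral(y/cos(y), y)


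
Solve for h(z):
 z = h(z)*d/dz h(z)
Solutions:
 h(z) = -sqrt(C1 + z^2)
 h(z) = sqrt(C1 + z^2)


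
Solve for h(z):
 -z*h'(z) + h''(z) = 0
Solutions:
 h(z) = C1 + C2*erfi(sqrt(2)*z/2)


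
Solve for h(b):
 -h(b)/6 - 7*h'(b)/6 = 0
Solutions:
 h(b) = C1*exp(-b/7)


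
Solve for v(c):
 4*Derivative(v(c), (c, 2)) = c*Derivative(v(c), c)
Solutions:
 v(c) = C1 + C2*erfi(sqrt(2)*c/4)


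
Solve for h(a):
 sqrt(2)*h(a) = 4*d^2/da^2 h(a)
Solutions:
 h(a) = C1*exp(-2^(1/4)*a/2) + C2*exp(2^(1/4)*a/2)


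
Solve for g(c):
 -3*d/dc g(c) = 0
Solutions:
 g(c) = C1


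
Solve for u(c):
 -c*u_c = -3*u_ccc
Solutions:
 u(c) = C1 + Integral(C2*airyai(3^(2/3)*c/3) + C3*airybi(3^(2/3)*c/3), c)


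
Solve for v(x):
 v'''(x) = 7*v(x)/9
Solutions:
 v(x) = C3*exp(21^(1/3)*x/3) + (C1*sin(3^(5/6)*7^(1/3)*x/6) + C2*cos(3^(5/6)*7^(1/3)*x/6))*exp(-21^(1/3)*x/6)


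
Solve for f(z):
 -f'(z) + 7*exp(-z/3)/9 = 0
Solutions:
 f(z) = C1 - 7*exp(-z/3)/3


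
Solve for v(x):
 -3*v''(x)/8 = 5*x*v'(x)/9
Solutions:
 v(x) = C1 + C2*erf(2*sqrt(15)*x/9)


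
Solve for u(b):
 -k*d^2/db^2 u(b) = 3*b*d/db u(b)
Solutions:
 u(b) = C1 + C2*sqrt(k)*erf(sqrt(6)*b*sqrt(1/k)/2)


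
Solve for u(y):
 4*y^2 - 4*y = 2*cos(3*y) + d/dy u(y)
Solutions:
 u(y) = C1 + 4*y^3/3 - 2*y^2 - 2*sin(3*y)/3


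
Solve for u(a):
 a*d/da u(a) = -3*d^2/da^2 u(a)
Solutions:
 u(a) = C1 + C2*erf(sqrt(6)*a/6)


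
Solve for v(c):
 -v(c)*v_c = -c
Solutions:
 v(c) = -sqrt(C1 + c^2)
 v(c) = sqrt(C1 + c^2)


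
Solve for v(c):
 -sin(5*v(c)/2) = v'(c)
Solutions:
 v(c) = -2*acos((-C1 - exp(5*c))/(C1 - exp(5*c)))/5 + 4*pi/5
 v(c) = 2*acos((-C1 - exp(5*c))/(C1 - exp(5*c)))/5


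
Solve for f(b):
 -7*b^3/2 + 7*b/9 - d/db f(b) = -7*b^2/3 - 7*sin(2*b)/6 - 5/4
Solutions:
 f(b) = C1 - 7*b^4/8 + 7*b^3/9 + 7*b^2/18 + 5*b/4 - 7*cos(2*b)/12


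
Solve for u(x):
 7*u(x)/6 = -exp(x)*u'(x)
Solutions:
 u(x) = C1*exp(7*exp(-x)/6)


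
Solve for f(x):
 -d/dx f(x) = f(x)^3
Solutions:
 f(x) = -sqrt(2)*sqrt(-1/(C1 - x))/2
 f(x) = sqrt(2)*sqrt(-1/(C1 - x))/2


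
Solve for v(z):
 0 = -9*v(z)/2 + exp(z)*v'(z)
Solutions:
 v(z) = C1*exp(-9*exp(-z)/2)


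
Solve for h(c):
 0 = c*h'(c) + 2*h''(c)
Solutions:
 h(c) = C1 + C2*erf(c/2)


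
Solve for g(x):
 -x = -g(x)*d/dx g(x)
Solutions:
 g(x) = -sqrt(C1 + x^2)
 g(x) = sqrt(C1 + x^2)


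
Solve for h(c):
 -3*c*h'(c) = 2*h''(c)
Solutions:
 h(c) = C1 + C2*erf(sqrt(3)*c/2)


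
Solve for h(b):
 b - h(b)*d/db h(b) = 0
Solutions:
 h(b) = -sqrt(C1 + b^2)
 h(b) = sqrt(C1 + b^2)


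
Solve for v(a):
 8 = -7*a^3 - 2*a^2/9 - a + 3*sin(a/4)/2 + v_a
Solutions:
 v(a) = C1 + 7*a^4/4 + 2*a^3/27 + a^2/2 + 8*a + 6*cos(a/4)


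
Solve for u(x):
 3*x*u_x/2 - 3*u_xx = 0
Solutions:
 u(x) = C1 + C2*erfi(x/2)


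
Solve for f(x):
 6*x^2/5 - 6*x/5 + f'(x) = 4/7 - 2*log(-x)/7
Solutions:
 f(x) = C1 - 2*x^3/5 + 3*x^2/5 - 2*x*log(-x)/7 + 6*x/7


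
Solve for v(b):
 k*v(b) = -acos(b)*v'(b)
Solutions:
 v(b) = C1*exp(-k*Integral(1/acos(b), b))


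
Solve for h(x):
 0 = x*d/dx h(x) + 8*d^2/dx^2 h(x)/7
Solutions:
 h(x) = C1 + C2*erf(sqrt(7)*x/4)


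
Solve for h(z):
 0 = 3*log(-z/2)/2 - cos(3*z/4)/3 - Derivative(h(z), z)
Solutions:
 h(z) = C1 + 3*z*log(-z)/2 - 3*z/2 - 3*z*log(2)/2 - 4*sin(3*z/4)/9


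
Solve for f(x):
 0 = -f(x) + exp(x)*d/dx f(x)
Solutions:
 f(x) = C1*exp(-exp(-x))


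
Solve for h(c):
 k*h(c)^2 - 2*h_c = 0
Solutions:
 h(c) = -2/(C1 + c*k)


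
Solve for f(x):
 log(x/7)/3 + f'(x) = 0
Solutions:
 f(x) = C1 - x*log(x)/3 + x/3 + x*log(7)/3


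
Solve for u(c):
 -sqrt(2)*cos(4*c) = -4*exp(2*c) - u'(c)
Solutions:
 u(c) = C1 - 2*exp(2*c) + sqrt(2)*sin(4*c)/4


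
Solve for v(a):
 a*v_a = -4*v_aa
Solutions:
 v(a) = C1 + C2*erf(sqrt(2)*a/4)


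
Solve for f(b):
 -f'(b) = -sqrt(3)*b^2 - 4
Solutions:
 f(b) = C1 + sqrt(3)*b^3/3 + 4*b


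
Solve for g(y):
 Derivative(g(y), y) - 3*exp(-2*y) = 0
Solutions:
 g(y) = C1 - 3*exp(-2*y)/2


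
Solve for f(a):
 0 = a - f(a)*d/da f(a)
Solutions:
 f(a) = -sqrt(C1 + a^2)
 f(a) = sqrt(C1 + a^2)


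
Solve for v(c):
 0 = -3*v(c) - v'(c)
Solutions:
 v(c) = C1*exp(-3*c)


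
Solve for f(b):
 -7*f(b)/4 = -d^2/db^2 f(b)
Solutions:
 f(b) = C1*exp(-sqrt(7)*b/2) + C2*exp(sqrt(7)*b/2)


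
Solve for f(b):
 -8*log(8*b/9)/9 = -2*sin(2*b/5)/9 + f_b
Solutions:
 f(b) = C1 - 8*b*log(b)/9 - 8*b*log(2)/3 + 8*b/9 + 16*b*log(3)/9 - 5*cos(2*b/5)/9


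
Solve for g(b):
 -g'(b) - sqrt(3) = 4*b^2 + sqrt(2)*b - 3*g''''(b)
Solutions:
 g(b) = C1 + C4*exp(3^(2/3)*b/3) - 4*b^3/3 - sqrt(2)*b^2/2 - sqrt(3)*b + (C2*sin(3^(1/6)*b/2) + C3*cos(3^(1/6)*b/2))*exp(-3^(2/3)*b/6)


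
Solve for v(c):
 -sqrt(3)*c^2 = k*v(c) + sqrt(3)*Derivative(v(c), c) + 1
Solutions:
 v(c) = C1*exp(-sqrt(3)*c*k/3) - sqrt(3)*c^2/k + 6*c/k^2 - 1/k - 6*sqrt(3)/k^3


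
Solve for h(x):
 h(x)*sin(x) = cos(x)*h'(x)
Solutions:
 h(x) = C1/cos(x)


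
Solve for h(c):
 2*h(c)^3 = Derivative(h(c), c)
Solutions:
 h(c) = -sqrt(2)*sqrt(-1/(C1 + 2*c))/2
 h(c) = sqrt(2)*sqrt(-1/(C1 + 2*c))/2


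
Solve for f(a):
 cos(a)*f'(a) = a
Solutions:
 f(a) = C1 + Integral(a/cos(a), a)


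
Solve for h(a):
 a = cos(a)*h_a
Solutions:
 h(a) = C1 + Integral(a/cos(a), a)


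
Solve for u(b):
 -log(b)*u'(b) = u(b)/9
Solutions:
 u(b) = C1*exp(-li(b)/9)


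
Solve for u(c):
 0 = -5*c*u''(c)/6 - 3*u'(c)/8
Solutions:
 u(c) = C1 + C2*c^(11/20)


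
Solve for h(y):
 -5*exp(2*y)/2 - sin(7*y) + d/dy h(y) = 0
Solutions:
 h(y) = C1 + 5*exp(2*y)/4 - cos(7*y)/7


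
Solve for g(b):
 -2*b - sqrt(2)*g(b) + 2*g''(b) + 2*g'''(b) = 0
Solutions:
 g(b) = C1*exp(-b*(2*2^(2/3)/(-4 + sqrt(-16 + (4 - 27*sqrt(2))^2) + 27*sqrt(2))^(1/3) + 4 + 2^(1/3)*(-4 + sqrt(-16 + (4 - 27*sqrt(2))^2) + 27*sqrt(2))^(1/3))/12)*sin(2^(1/3)*sqrt(3)*b*(-(-4 + sqrt(-16 + (4 - 27*sqrt(2))^2) + 27*sqrt(2))^(1/3) + 2*2^(1/3)/(-4 + sqrt(-16 + (4 - 27*sqrt(2))^2) + 27*sqrt(2))^(1/3))/12) + C2*exp(-b*(2*2^(2/3)/(-4 + sqrt(-16 + (4 - 27*sqrt(2))^2) + 27*sqrt(2))^(1/3) + 4 + 2^(1/3)*(-4 + sqrt(-16 + (4 - 27*sqrt(2))^2) + 27*sqrt(2))^(1/3))/12)*cos(2^(1/3)*sqrt(3)*b*(-(-4 + sqrt(-16 + (4 - 27*sqrt(2))^2) + 27*sqrt(2))^(1/3) + 2*2^(1/3)/(-4 + sqrt(-16 + (4 - 27*sqrt(2))^2) + 27*sqrt(2))^(1/3))/12) + C3*exp(b*(-2 + 2*2^(2/3)/(-4 + sqrt(-16 + (4 - 27*sqrt(2))^2) + 27*sqrt(2))^(1/3) + 2^(1/3)*(-4 + sqrt(-16 + (4 - 27*sqrt(2))^2) + 27*sqrt(2))^(1/3))/6) - sqrt(2)*b


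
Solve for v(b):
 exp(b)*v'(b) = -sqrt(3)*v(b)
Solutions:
 v(b) = C1*exp(sqrt(3)*exp(-b))


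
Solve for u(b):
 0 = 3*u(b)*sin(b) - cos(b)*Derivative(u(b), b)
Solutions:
 u(b) = C1/cos(b)^3


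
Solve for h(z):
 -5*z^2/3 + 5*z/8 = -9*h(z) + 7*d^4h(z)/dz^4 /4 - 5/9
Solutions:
 h(z) = C1*exp(-sqrt(6)*7^(3/4)*z/7) + C2*exp(sqrt(6)*7^(3/4)*z/7) + C3*sin(sqrt(6)*7^(3/4)*z/7) + C4*cos(sqrt(6)*7^(3/4)*z/7) + 5*z^2/27 - 5*z/72 - 5/81


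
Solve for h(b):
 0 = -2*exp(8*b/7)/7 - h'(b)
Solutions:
 h(b) = C1 - exp(8*b/7)/4


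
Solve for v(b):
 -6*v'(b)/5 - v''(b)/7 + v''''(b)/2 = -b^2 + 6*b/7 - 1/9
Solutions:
 v(b) = C1 + C2*exp(-b*(5*2^(2/3)*2205^(1/3)/(sqrt(1749279) + 1323)^(1/3) + 1050^(1/3)*(sqrt(1749279) + 1323)^(1/3))/210)*sin(3^(1/6)*b*(-3^(2/3)*350^(1/3)*(sqrt(1749279) + 1323)^(1/3) + 15*2^(2/3)*245^(1/3)/(sqrt(1749279) + 1323)^(1/3))/210) + C3*exp(-b*(5*2^(2/3)*2205^(1/3)/(sqrt(1749279) + 1323)^(1/3) + 1050^(1/3)*(sqrt(1749279) + 1323)^(1/3))/210)*cos(3^(1/6)*b*(-3^(2/3)*350^(1/3)*(sqrt(1749279) + 1323)^(1/3) + 15*2^(2/3)*245^(1/3)/(sqrt(1749279) + 1323)^(1/3))/210) + C4*exp(b*(5*2^(2/3)*2205^(1/3)/(sqrt(1749279) + 1323)^(1/3) + 1050^(1/3)*(sqrt(1749279) + 1323)^(1/3))/105) + 5*b^3/18 - 115*b^2/252 + 355*b/1764


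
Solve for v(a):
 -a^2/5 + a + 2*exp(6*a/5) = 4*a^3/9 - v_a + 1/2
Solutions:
 v(a) = C1 + a^4/9 + a^3/15 - a^2/2 + a/2 - 5*exp(6*a/5)/3


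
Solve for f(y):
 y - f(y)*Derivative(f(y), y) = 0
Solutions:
 f(y) = -sqrt(C1 + y^2)
 f(y) = sqrt(C1 + y^2)


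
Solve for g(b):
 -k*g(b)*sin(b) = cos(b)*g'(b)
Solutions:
 g(b) = C1*exp(k*log(cos(b)))


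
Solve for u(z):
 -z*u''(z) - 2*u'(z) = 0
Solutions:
 u(z) = C1 + C2/z


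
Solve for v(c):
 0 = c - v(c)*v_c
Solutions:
 v(c) = -sqrt(C1 + c^2)
 v(c) = sqrt(C1 + c^2)


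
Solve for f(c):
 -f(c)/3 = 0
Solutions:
 f(c) = 0


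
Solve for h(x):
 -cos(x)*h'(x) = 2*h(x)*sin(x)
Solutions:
 h(x) = C1*cos(x)^2


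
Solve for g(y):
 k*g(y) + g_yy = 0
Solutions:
 g(y) = C1*exp(-y*sqrt(-k)) + C2*exp(y*sqrt(-k))


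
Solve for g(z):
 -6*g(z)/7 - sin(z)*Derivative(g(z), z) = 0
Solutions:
 g(z) = C1*(cos(z) + 1)^(3/7)/(cos(z) - 1)^(3/7)


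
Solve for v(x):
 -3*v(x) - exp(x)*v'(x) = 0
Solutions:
 v(x) = C1*exp(3*exp(-x))


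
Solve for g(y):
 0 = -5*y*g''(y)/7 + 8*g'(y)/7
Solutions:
 g(y) = C1 + C2*y^(13/5)


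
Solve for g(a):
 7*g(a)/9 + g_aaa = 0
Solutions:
 g(a) = C3*exp(-21^(1/3)*a/3) + (C1*sin(3^(5/6)*7^(1/3)*a/6) + C2*cos(3^(5/6)*7^(1/3)*a/6))*exp(21^(1/3)*a/6)


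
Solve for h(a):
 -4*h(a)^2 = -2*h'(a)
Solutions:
 h(a) = -1/(C1 + 2*a)


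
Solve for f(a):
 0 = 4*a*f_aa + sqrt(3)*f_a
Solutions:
 f(a) = C1 + C2*a^(1 - sqrt(3)/4)


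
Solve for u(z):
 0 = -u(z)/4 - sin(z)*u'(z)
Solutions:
 u(z) = C1*(cos(z) + 1)^(1/8)/(cos(z) - 1)^(1/8)


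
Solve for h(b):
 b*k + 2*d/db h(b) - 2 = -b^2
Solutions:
 h(b) = C1 - b^3/6 - b^2*k/4 + b


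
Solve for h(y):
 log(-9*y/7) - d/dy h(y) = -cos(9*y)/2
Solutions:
 h(y) = C1 + y*log(-y) - y*log(7) - y + 2*y*log(3) + sin(9*y)/18


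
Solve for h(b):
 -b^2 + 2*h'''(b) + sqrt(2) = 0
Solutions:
 h(b) = C1 + C2*b + C3*b^2 + b^5/120 - sqrt(2)*b^3/12


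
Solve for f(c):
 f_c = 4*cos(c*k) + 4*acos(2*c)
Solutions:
 f(c) = C1 + 4*c*acos(2*c) - 2*sqrt(1 - 4*c^2) + 4*Piecewise((sin(c*k)/k, Ne(k, 0)), (c, True))


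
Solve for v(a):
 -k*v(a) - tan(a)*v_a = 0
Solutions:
 v(a) = C1*exp(-k*log(sin(a)))


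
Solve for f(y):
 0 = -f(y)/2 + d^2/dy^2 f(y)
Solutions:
 f(y) = C1*exp(-sqrt(2)*y/2) + C2*exp(sqrt(2)*y/2)


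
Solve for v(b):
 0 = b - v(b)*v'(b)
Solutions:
 v(b) = -sqrt(C1 + b^2)
 v(b) = sqrt(C1 + b^2)


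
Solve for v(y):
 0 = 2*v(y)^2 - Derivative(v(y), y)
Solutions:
 v(y) = -1/(C1 + 2*y)


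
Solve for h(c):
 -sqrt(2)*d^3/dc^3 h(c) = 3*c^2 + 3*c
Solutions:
 h(c) = C1 + C2*c + C3*c^2 - sqrt(2)*c^5/40 - sqrt(2)*c^4/16


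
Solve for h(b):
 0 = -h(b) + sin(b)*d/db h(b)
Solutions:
 h(b) = C1*sqrt(cos(b) - 1)/sqrt(cos(b) + 1)


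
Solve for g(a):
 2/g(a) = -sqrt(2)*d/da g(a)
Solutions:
 g(a) = -sqrt(C1 - 2*sqrt(2)*a)
 g(a) = sqrt(C1 - 2*sqrt(2)*a)


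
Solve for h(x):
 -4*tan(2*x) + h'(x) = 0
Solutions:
 h(x) = C1 - 2*log(cos(2*x))


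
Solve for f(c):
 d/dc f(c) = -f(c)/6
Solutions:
 f(c) = C1*exp(-c/6)


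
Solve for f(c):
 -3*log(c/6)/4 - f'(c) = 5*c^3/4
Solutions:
 f(c) = C1 - 5*c^4/16 - 3*c*log(c)/4 + 3*c/4 + 3*c*log(6)/4


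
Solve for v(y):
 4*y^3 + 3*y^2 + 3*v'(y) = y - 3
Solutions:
 v(y) = C1 - y^4/3 - y^3/3 + y^2/6 - y


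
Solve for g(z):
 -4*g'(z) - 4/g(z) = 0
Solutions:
 g(z) = -sqrt(C1 - 2*z)
 g(z) = sqrt(C1 - 2*z)


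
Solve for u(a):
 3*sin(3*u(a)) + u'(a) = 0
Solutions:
 u(a) = -acos((-C1 - exp(18*a))/(C1 - exp(18*a)))/3 + 2*pi/3
 u(a) = acos((-C1 - exp(18*a))/(C1 - exp(18*a)))/3


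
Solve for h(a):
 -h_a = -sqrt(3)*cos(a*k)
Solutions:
 h(a) = C1 + sqrt(3)*sin(a*k)/k


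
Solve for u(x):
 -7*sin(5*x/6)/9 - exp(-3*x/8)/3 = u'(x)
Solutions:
 u(x) = C1 + 14*cos(5*x/6)/15 + 8*exp(-3*x/8)/9


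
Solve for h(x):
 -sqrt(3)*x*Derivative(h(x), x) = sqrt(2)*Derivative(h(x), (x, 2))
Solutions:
 h(x) = C1 + C2*erf(6^(1/4)*x/2)


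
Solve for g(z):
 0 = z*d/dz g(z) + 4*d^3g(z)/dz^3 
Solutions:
 g(z) = C1 + Integral(C2*airyai(-2^(1/3)*z/2) + C3*airybi(-2^(1/3)*z/2), z)


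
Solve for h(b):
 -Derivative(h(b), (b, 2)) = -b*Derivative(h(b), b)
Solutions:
 h(b) = C1 + C2*erfi(sqrt(2)*b/2)


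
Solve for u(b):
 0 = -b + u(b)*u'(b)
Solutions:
 u(b) = -sqrt(C1 + b^2)
 u(b) = sqrt(C1 + b^2)


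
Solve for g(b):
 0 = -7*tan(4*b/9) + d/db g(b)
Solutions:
 g(b) = C1 - 63*log(cos(4*b/9))/4


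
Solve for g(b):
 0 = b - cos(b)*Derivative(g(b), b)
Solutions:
 g(b) = C1 + Integral(b/cos(b), b)


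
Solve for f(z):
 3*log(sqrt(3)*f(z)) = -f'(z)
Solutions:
 2*Integral(1/(2*log(_y) + log(3)), (_y, f(z)))/3 = C1 - z


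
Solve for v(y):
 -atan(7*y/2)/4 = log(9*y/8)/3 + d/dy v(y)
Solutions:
 v(y) = C1 - y*log(y)/3 - y*atan(7*y/2)/4 - 2*y*log(3)/3 + y/3 + y*log(2) + log(49*y^2 + 4)/28


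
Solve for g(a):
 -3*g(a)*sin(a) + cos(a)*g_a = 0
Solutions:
 g(a) = C1/cos(a)^3


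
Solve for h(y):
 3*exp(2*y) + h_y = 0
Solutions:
 h(y) = C1 - 3*exp(2*y)/2


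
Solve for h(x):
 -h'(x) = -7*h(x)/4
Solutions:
 h(x) = C1*exp(7*x/4)


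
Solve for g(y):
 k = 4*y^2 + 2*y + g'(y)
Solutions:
 g(y) = C1 + k*y - 4*y^3/3 - y^2


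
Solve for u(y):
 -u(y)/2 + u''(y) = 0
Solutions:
 u(y) = C1*exp(-sqrt(2)*y/2) + C2*exp(sqrt(2)*y/2)


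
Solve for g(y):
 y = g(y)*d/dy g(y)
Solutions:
 g(y) = -sqrt(C1 + y^2)
 g(y) = sqrt(C1 + y^2)


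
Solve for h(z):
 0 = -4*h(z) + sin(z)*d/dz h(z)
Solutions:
 h(z) = C1*(cos(z)^2 - 2*cos(z) + 1)/(cos(z)^2 + 2*cos(z) + 1)


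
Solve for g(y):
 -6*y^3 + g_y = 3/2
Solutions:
 g(y) = C1 + 3*y^4/2 + 3*y/2


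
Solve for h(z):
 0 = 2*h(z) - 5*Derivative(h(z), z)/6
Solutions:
 h(z) = C1*exp(12*z/5)


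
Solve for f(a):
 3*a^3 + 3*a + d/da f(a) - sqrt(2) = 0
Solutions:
 f(a) = C1 - 3*a^4/4 - 3*a^2/2 + sqrt(2)*a


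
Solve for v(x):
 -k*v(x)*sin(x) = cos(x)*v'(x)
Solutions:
 v(x) = C1*exp(k*log(cos(x)))


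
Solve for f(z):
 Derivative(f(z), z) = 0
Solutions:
 f(z) = C1


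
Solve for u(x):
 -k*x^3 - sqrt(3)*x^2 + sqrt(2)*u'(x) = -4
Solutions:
 u(x) = C1 + sqrt(2)*k*x^4/8 + sqrt(6)*x^3/6 - 2*sqrt(2)*x


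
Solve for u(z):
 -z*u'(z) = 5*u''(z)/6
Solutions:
 u(z) = C1 + C2*erf(sqrt(15)*z/5)


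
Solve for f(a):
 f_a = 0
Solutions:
 f(a) = C1


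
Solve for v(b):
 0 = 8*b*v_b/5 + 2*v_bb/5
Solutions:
 v(b) = C1 + C2*erf(sqrt(2)*b)


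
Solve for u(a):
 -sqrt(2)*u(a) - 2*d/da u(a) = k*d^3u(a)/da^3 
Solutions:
 u(a) = C1*exp(2^(1/3)*a*(6^(1/3)*(sqrt(6)*sqrt((27 + 16/k)/k^2) + 9*sqrt(2)/k)^(1/3)/12 - 2^(1/3)*3^(5/6)*I*(sqrt(6)*sqrt((27 + 16/k)/k^2) + 9*sqrt(2)/k)^(1/3)/12 + 4/(k*(-3^(1/3) + 3^(5/6)*I)*(sqrt(6)*sqrt((27 + 16/k)/k^2) + 9*sqrt(2)/k)^(1/3)))) + C2*exp(2^(1/3)*a*(6^(1/3)*(sqrt(6)*sqrt((27 + 16/k)/k^2) + 9*sqrt(2)/k)^(1/3)/12 + 2^(1/3)*3^(5/6)*I*(sqrt(6)*sqrt((27 + 16/k)/k^2) + 9*sqrt(2)/k)^(1/3)/12 - 4/(k*(3^(1/3) + 3^(5/6)*I)*(sqrt(6)*sqrt((27 + 16/k)/k^2) + 9*sqrt(2)/k)^(1/3)))) + C3*exp(6^(1/3)*a*(-2^(1/3)*(sqrt(6)*sqrt((27 + 16/k)/k^2) + 9*sqrt(2)/k)^(1/3) + 4*3^(1/3)/(k*(sqrt(6)*sqrt((27 + 16/k)/k^2) + 9*sqrt(2)/k)^(1/3)))/6)


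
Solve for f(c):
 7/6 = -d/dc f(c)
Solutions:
 f(c) = C1 - 7*c/6


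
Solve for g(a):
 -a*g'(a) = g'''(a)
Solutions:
 g(a) = C1 + Integral(C2*airyai(-a) + C3*airybi(-a), a)


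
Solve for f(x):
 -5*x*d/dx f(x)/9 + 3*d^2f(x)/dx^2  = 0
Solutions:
 f(x) = C1 + C2*erfi(sqrt(30)*x/18)


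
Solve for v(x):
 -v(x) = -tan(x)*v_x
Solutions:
 v(x) = C1*sin(x)


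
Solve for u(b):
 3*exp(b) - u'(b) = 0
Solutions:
 u(b) = C1 + 3*exp(b)


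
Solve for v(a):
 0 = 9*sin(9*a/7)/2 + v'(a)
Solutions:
 v(a) = C1 + 7*cos(9*a/7)/2


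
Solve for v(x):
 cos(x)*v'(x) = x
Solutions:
 v(x) = C1 + Integral(x/cos(x), x)


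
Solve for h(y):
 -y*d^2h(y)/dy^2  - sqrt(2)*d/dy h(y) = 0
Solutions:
 h(y) = C1 + C2*y^(1 - sqrt(2))


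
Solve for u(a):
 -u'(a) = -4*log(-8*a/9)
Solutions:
 u(a) = C1 + 4*a*log(-a) + 4*a*(-2*log(3) - 1 + 3*log(2))


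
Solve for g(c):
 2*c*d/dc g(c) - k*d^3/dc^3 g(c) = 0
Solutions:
 g(c) = C1 + Integral(C2*airyai(2^(1/3)*c*(1/k)^(1/3)) + C3*airybi(2^(1/3)*c*(1/k)^(1/3)), c)


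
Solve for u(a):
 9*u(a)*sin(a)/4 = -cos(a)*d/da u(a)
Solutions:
 u(a) = C1*cos(a)^(9/4)


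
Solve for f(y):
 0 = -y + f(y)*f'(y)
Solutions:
 f(y) = -sqrt(C1 + y^2)
 f(y) = sqrt(C1 + y^2)


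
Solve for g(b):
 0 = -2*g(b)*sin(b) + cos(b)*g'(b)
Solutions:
 g(b) = C1/cos(b)^2


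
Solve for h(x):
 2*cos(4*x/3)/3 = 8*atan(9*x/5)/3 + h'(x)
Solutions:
 h(x) = C1 - 8*x*atan(9*x/5)/3 + 20*log(81*x^2 + 25)/27 + sin(4*x/3)/2


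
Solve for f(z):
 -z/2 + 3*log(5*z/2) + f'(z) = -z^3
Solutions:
 f(z) = C1 - z^4/4 + z^2/4 - 3*z*log(z) - 3*z*log(5) + 3*z*log(2) + 3*z


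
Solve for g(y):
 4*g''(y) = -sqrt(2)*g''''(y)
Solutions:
 g(y) = C1 + C2*y + C3*sin(2^(3/4)*y) + C4*cos(2^(3/4)*y)


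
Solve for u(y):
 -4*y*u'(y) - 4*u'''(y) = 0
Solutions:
 u(y) = C1 + Integral(C2*airyai(-y) + C3*airybi(-y), y)


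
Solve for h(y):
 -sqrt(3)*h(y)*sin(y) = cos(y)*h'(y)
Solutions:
 h(y) = C1*cos(y)^(sqrt(3))


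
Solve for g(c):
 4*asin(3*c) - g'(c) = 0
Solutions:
 g(c) = C1 + 4*c*asin(3*c) + 4*sqrt(1 - 9*c^2)/3


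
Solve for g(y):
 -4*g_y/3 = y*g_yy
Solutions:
 g(y) = C1 + C2/y^(1/3)


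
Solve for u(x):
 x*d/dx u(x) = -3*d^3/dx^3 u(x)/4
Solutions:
 u(x) = C1 + Integral(C2*airyai(-6^(2/3)*x/3) + C3*airybi(-6^(2/3)*x/3), x)


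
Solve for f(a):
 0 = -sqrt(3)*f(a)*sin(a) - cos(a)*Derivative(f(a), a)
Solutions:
 f(a) = C1*cos(a)^(sqrt(3))


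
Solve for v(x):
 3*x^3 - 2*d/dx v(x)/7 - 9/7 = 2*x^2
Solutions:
 v(x) = C1 + 21*x^4/8 - 7*x^3/3 - 9*x/2


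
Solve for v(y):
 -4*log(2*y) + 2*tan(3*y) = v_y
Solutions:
 v(y) = C1 - 4*y*log(y) - 4*y*log(2) + 4*y - 2*log(cos(3*y))/3


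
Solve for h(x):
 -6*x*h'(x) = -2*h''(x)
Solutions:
 h(x) = C1 + C2*erfi(sqrt(6)*x/2)


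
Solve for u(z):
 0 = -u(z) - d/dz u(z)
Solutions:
 u(z) = C1*exp(-z)


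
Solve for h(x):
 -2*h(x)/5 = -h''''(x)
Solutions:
 h(x) = C1*exp(-2^(1/4)*5^(3/4)*x/5) + C2*exp(2^(1/4)*5^(3/4)*x/5) + C3*sin(2^(1/4)*5^(3/4)*x/5) + C4*cos(2^(1/4)*5^(3/4)*x/5)


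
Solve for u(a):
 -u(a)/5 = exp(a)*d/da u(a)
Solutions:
 u(a) = C1*exp(exp(-a)/5)


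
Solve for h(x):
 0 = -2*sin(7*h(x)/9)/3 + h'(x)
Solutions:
 -2*x/3 + 9*log(cos(7*h(x)/9) - 1)/14 - 9*log(cos(7*h(x)/9) + 1)/14 = C1


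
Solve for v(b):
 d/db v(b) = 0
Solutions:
 v(b) = C1


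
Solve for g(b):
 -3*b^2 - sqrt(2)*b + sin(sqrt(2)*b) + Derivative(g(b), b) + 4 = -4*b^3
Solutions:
 g(b) = C1 - b^4 + b^3 + sqrt(2)*b^2/2 - 4*b + sqrt(2)*cos(sqrt(2)*b)/2


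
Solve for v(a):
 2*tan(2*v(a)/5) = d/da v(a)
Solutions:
 v(a) = -5*asin(C1*exp(4*a/5))/2 + 5*pi/2
 v(a) = 5*asin(C1*exp(4*a/5))/2


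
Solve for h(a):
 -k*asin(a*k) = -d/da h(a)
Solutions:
 h(a) = C1 + k*Piecewise((a*asin(a*k) + sqrt(-a^2*k^2 + 1)/k, Ne(k, 0)), (0, True))


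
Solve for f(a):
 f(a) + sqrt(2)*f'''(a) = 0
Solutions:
 f(a) = C3*exp(-2^(5/6)*a/2) + (C1*sin(2^(5/6)*sqrt(3)*a/4) + C2*cos(2^(5/6)*sqrt(3)*a/4))*exp(2^(5/6)*a/4)


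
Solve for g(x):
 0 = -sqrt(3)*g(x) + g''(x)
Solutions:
 g(x) = C1*exp(-3^(1/4)*x) + C2*exp(3^(1/4)*x)


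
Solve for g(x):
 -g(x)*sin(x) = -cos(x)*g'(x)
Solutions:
 g(x) = C1/cos(x)


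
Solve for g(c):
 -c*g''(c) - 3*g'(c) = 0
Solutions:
 g(c) = C1 + C2/c^2


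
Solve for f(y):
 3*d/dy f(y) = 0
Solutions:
 f(y) = C1


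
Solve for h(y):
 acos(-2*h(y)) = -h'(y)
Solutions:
 Integral(1/acos(-2*_y), (_y, h(y))) = C1 - y


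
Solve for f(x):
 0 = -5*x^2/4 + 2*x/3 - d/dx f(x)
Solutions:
 f(x) = C1 - 5*x^3/12 + x^2/3


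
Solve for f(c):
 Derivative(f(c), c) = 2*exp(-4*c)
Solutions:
 f(c) = C1 - exp(-4*c)/2


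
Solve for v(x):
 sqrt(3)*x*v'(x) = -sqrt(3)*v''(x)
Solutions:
 v(x) = C1 + C2*erf(sqrt(2)*x/2)


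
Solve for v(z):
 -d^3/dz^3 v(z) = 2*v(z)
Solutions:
 v(z) = C3*exp(-2^(1/3)*z) + (C1*sin(2^(1/3)*sqrt(3)*z/2) + C2*cos(2^(1/3)*sqrt(3)*z/2))*exp(2^(1/3)*z/2)


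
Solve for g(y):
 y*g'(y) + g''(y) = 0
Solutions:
 g(y) = C1 + C2*erf(sqrt(2)*y/2)


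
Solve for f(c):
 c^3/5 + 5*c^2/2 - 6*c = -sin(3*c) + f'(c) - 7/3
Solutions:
 f(c) = C1 + c^4/20 + 5*c^3/6 - 3*c^2 + 7*c/3 - cos(3*c)/3


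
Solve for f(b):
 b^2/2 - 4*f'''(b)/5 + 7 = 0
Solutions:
 f(b) = C1 + C2*b + C3*b^2 + b^5/96 + 35*b^3/24


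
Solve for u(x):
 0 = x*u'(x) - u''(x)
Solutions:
 u(x) = C1 + C2*erfi(sqrt(2)*x/2)


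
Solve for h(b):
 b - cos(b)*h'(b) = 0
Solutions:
 h(b) = C1 + Integral(b/cos(b), b)


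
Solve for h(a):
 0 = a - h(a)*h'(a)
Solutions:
 h(a) = -sqrt(C1 + a^2)
 h(a) = sqrt(C1 + a^2)


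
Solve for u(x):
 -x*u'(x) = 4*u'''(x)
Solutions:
 u(x) = C1 + Integral(C2*airyai(-2^(1/3)*x/2) + C3*airybi(-2^(1/3)*x/2), x)


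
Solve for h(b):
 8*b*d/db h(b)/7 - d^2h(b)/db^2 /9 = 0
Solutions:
 h(b) = C1 + C2*erfi(6*sqrt(7)*b/7)


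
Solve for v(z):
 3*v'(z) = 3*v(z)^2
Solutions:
 v(z) = -1/(C1 + z)


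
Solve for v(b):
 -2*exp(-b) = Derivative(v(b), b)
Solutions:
 v(b) = C1 + 2*exp(-b)


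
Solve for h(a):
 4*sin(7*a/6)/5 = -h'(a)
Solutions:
 h(a) = C1 + 24*cos(7*a/6)/35


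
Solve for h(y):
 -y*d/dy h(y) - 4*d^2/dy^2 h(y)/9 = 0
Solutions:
 h(y) = C1 + C2*erf(3*sqrt(2)*y/4)


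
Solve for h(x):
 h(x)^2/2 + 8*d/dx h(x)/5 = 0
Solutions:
 h(x) = 16/(C1 + 5*x)


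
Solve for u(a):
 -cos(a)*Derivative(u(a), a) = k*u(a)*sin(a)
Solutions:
 u(a) = C1*exp(k*log(cos(a)))


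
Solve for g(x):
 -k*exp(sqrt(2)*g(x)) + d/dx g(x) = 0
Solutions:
 g(x) = sqrt(2)*(2*log(-1/(C1 + k*x)) - log(2))/4


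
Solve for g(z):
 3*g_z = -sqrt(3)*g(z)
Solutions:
 g(z) = C1*exp(-sqrt(3)*z/3)


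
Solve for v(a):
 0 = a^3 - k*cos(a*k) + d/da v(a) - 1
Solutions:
 v(a) = C1 - a^4/4 + a + sin(a*k)


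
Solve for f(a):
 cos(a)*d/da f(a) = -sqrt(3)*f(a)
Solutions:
 f(a) = C1*(sin(a) - 1)^(sqrt(3)/2)/(sin(a) + 1)^(sqrt(3)/2)


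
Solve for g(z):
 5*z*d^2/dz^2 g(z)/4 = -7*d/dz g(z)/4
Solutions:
 g(z) = C1 + C2/z^(2/5)


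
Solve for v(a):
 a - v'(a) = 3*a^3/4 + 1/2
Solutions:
 v(a) = C1 - 3*a^4/16 + a^2/2 - a/2


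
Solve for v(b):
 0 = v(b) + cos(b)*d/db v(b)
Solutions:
 v(b) = C1*sqrt(sin(b) - 1)/sqrt(sin(b) + 1)


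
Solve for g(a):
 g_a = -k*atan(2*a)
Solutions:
 g(a) = C1 - k*(a*atan(2*a) - log(4*a^2 + 1)/4)


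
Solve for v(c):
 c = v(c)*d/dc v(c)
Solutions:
 v(c) = -sqrt(C1 + c^2)
 v(c) = sqrt(C1 + c^2)


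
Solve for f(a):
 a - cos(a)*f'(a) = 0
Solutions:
 f(a) = C1 + Integral(a/cos(a), a)


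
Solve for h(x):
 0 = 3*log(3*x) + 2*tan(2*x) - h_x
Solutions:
 h(x) = C1 + 3*x*log(x) - 3*x + 3*x*log(3) - log(cos(2*x))


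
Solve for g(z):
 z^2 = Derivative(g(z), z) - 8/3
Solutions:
 g(z) = C1 + z^3/3 + 8*z/3


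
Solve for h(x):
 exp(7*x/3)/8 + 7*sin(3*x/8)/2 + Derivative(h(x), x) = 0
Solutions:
 h(x) = C1 - 3*exp(7*x/3)/56 + 28*cos(3*x/8)/3


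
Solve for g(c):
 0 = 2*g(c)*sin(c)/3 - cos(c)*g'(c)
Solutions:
 g(c) = C1/cos(c)^(2/3)


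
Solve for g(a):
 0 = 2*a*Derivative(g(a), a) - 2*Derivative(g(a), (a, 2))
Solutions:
 g(a) = C1 + C2*erfi(sqrt(2)*a/2)


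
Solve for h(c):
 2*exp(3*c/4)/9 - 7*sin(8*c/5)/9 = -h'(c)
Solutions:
 h(c) = C1 - 8*exp(3*c/4)/27 - 35*cos(8*c/5)/72


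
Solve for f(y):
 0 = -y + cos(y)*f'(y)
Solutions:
 f(y) = C1 + Integral(y/cos(y), y)


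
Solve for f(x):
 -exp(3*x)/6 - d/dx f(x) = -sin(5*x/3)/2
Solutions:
 f(x) = C1 - exp(3*x)/18 - 3*cos(5*x/3)/10


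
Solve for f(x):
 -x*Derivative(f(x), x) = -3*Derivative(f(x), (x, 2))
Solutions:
 f(x) = C1 + C2*erfi(sqrt(6)*x/6)


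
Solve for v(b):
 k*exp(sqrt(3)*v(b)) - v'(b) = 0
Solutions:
 v(b) = sqrt(3)*(2*log(-1/(C1 + b*k)) - log(3))/6


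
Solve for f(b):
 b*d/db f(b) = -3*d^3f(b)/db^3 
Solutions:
 f(b) = C1 + Integral(C2*airyai(-3^(2/3)*b/3) + C3*airybi(-3^(2/3)*b/3), b)


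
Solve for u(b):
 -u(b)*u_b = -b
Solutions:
 u(b) = -sqrt(C1 + b^2)
 u(b) = sqrt(C1 + b^2)


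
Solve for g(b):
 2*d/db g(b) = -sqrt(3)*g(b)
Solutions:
 g(b) = C1*exp(-sqrt(3)*b/2)


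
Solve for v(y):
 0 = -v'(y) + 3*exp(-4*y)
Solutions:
 v(y) = C1 - 3*exp(-4*y)/4


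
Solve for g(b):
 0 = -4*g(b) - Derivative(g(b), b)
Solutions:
 g(b) = C1*exp(-4*b)


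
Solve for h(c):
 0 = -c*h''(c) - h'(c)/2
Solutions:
 h(c) = C1 + C2*sqrt(c)


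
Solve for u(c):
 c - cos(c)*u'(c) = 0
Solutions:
 u(c) = C1 + Integral(c/cos(c), c)


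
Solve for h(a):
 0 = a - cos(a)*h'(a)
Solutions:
 h(a) = C1 + Integral(a/cos(a), a)


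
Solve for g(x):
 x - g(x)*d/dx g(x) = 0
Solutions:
 g(x) = -sqrt(C1 + x^2)
 g(x) = sqrt(C1 + x^2)


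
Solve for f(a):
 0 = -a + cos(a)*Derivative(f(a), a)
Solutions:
 f(a) = C1 + Integral(a/cos(a), a)


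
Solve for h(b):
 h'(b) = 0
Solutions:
 h(b) = C1


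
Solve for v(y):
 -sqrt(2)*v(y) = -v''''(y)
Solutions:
 v(y) = C1*exp(-2^(1/8)*y) + C2*exp(2^(1/8)*y) + C3*sin(2^(1/8)*y) + C4*cos(2^(1/8)*y)


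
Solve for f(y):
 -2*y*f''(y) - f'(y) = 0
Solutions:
 f(y) = C1 + C2*sqrt(y)


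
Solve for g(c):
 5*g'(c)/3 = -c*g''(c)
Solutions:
 g(c) = C1 + C2/c^(2/3)


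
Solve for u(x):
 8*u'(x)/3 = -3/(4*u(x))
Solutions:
 u(x) = -sqrt(C1 - 9*x)/4
 u(x) = sqrt(C1 - 9*x)/4


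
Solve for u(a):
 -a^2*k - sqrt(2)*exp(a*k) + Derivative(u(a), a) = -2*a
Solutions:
 u(a) = C1 + a^3*k/3 - a^2 + sqrt(2)*exp(a*k)/k


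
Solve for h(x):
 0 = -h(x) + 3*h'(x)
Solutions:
 h(x) = C1*exp(x/3)


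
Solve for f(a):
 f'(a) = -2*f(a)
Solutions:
 f(a) = C1*exp(-2*a)


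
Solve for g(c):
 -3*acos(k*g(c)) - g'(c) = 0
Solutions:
 Integral(1/acos(_y*k), (_y, g(c))) = C1 - 3*c


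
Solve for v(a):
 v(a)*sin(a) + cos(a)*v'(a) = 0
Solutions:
 v(a) = C1*cos(a)


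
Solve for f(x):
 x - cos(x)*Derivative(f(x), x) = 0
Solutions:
 f(x) = C1 + Integral(x/cos(x), x)


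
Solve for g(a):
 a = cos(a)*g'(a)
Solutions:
 g(a) = C1 + Integral(a/cos(a), a)


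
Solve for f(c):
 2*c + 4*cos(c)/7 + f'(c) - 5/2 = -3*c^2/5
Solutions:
 f(c) = C1 - c^3/5 - c^2 + 5*c/2 - 4*sin(c)/7


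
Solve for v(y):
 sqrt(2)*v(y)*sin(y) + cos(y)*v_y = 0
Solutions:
 v(y) = C1*cos(y)^(sqrt(2))


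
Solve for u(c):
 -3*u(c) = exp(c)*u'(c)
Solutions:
 u(c) = C1*exp(3*exp(-c))


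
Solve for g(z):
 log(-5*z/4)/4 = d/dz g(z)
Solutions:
 g(z) = C1 + z*log(-z)/4 + z*(-2*log(2) - 1 + log(5))/4


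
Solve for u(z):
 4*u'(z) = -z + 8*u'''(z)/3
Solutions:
 u(z) = C1 + C2*exp(-sqrt(6)*z/2) + C3*exp(sqrt(6)*z/2) - z^2/8


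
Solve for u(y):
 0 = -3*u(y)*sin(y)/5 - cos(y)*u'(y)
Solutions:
 u(y) = C1*cos(y)^(3/5)


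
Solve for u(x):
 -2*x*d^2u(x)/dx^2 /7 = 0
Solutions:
 u(x) = C1 + C2*x


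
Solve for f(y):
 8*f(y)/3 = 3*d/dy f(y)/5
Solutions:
 f(y) = C1*exp(40*y/9)


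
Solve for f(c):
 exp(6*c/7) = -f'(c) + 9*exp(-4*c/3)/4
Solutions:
 f(c) = C1 - 7*exp(6*c/7)/6 - 27*exp(-4*c/3)/16


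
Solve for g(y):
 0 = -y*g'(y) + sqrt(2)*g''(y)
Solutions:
 g(y) = C1 + C2*erfi(2^(1/4)*y/2)


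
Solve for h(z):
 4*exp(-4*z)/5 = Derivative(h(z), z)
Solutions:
 h(z) = C1 - exp(-4*z)/5


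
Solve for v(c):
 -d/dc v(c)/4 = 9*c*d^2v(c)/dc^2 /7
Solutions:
 v(c) = C1 + C2*c^(29/36)


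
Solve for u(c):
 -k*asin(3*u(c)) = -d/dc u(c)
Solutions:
 Integral(1/asin(3*_y), (_y, u(c))) = C1 + c*k


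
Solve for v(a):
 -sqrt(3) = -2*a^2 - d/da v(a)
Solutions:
 v(a) = C1 - 2*a^3/3 + sqrt(3)*a


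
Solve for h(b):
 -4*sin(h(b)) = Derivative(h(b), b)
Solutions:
 h(b) = -acos((-C1 - exp(8*b))/(C1 - exp(8*b))) + 2*pi
 h(b) = acos((-C1 - exp(8*b))/(C1 - exp(8*b)))


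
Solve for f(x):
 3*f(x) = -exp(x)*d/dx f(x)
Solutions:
 f(x) = C1*exp(3*exp(-x))


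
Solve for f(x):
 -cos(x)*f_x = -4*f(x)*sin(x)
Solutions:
 f(x) = C1/cos(x)^4


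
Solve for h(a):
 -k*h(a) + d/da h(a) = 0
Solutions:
 h(a) = C1*exp(a*k)


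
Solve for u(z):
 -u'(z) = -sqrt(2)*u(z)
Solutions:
 u(z) = C1*exp(sqrt(2)*z)


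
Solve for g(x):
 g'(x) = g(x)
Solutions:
 g(x) = C1*exp(x)


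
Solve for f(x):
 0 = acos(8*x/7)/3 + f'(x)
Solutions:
 f(x) = C1 - x*acos(8*x/7)/3 + sqrt(49 - 64*x^2)/24


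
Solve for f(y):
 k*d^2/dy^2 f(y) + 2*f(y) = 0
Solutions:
 f(y) = C1*exp(-sqrt(2)*y*sqrt(-1/k)) + C2*exp(sqrt(2)*y*sqrt(-1/k))


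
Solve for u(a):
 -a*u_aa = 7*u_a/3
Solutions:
 u(a) = C1 + C2/a^(4/3)


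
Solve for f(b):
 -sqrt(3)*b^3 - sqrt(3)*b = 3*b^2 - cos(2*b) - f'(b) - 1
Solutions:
 f(b) = C1 + sqrt(3)*b^4/4 + b^3 + sqrt(3)*b^2/2 - b - sin(2*b)/2


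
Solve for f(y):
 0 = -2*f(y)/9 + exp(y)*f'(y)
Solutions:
 f(y) = C1*exp(-2*exp(-y)/9)


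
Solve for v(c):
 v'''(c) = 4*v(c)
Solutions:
 v(c) = C3*exp(2^(2/3)*c) + (C1*sin(2^(2/3)*sqrt(3)*c/2) + C2*cos(2^(2/3)*sqrt(3)*c/2))*exp(-2^(2/3)*c/2)


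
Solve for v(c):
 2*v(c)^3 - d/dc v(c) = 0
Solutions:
 v(c) = -sqrt(2)*sqrt(-1/(C1 + 2*c))/2
 v(c) = sqrt(2)*sqrt(-1/(C1 + 2*c))/2


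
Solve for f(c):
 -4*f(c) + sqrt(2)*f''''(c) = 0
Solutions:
 f(c) = C1*exp(-2^(3/8)*c) + C2*exp(2^(3/8)*c) + C3*sin(2^(3/8)*c) + C4*cos(2^(3/8)*c)


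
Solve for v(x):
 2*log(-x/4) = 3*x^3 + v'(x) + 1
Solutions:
 v(x) = C1 - 3*x^4/4 + 2*x*log(-x) + x*(-3 - 4*log(2))


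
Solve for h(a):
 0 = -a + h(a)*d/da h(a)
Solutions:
 h(a) = -sqrt(C1 + a^2)
 h(a) = sqrt(C1 + a^2)


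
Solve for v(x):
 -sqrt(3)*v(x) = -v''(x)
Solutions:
 v(x) = C1*exp(-3^(1/4)*x) + C2*exp(3^(1/4)*x)


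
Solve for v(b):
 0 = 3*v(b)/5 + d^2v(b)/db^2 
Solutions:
 v(b) = C1*sin(sqrt(15)*b/5) + C2*cos(sqrt(15)*b/5)


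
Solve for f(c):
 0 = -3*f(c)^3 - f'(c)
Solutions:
 f(c) = -sqrt(2)*sqrt(-1/(C1 - 3*c))/2
 f(c) = sqrt(2)*sqrt(-1/(C1 - 3*c))/2


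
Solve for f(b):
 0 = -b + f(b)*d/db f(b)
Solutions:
 f(b) = -sqrt(C1 + b^2)
 f(b) = sqrt(C1 + b^2)


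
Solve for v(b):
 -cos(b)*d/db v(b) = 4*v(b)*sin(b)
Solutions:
 v(b) = C1*cos(b)^4


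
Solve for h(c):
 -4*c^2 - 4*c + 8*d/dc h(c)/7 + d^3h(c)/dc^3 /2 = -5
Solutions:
 h(c) = C1 + C2*sin(4*sqrt(7)*c/7) + C3*cos(4*sqrt(7)*c/7) + 7*c^3/6 + 7*c^2/4 - 119*c/16


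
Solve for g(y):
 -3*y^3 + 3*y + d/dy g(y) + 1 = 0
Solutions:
 g(y) = C1 + 3*y^4/4 - 3*y^2/2 - y


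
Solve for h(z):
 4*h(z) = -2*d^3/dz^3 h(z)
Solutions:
 h(z) = C3*exp(-2^(1/3)*z) + (C1*sin(2^(1/3)*sqrt(3)*z/2) + C2*cos(2^(1/3)*sqrt(3)*z/2))*exp(2^(1/3)*z/2)


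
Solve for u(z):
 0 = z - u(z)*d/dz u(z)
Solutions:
 u(z) = -sqrt(C1 + z^2)
 u(z) = sqrt(C1 + z^2)


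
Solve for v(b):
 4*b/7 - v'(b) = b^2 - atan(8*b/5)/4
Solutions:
 v(b) = C1 - b^3/3 + 2*b^2/7 + b*atan(8*b/5)/4 - 5*log(64*b^2 + 25)/64


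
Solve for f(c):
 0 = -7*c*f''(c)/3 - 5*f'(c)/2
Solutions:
 f(c) = C1 + C2/c^(1/14)


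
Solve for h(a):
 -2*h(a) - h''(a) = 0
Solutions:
 h(a) = C1*sin(sqrt(2)*a) + C2*cos(sqrt(2)*a)


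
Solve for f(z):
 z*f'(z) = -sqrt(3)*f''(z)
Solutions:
 f(z) = C1 + C2*erf(sqrt(2)*3^(3/4)*z/6)


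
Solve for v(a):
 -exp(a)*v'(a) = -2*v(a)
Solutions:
 v(a) = C1*exp(-2*exp(-a))


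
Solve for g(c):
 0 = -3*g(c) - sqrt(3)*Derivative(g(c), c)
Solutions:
 g(c) = C1*exp(-sqrt(3)*c)


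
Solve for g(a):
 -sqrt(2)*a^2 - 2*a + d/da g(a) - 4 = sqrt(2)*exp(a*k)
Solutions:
 g(a) = C1 + sqrt(2)*a^3/3 + a^2 + 4*a + sqrt(2)*exp(a*k)/k


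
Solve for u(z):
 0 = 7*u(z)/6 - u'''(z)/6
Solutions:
 u(z) = C3*exp(7^(1/3)*z) + (C1*sin(sqrt(3)*7^(1/3)*z/2) + C2*cos(sqrt(3)*7^(1/3)*z/2))*exp(-7^(1/3)*z/2)


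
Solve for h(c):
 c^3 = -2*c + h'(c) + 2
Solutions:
 h(c) = C1 + c^4/4 + c^2 - 2*c


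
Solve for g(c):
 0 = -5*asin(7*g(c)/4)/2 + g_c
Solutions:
 Integral(1/asin(7*_y/4), (_y, g(c))) = C1 + 5*c/2


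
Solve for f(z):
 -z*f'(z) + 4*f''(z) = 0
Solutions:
 f(z) = C1 + C2*erfi(sqrt(2)*z/4)


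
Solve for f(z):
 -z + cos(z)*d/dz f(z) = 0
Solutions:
 f(z) = C1 + Integral(z/cos(z), z)


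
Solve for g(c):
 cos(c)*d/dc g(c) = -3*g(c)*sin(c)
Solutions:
 g(c) = C1*cos(c)^3


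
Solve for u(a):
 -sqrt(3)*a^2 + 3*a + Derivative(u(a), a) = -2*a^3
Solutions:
 u(a) = C1 - a^4/2 + sqrt(3)*a^3/3 - 3*a^2/2


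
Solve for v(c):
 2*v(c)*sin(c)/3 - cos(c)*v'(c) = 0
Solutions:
 v(c) = C1/cos(c)^(2/3)


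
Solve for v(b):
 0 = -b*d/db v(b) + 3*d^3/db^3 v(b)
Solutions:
 v(b) = C1 + Integral(C2*airyai(3^(2/3)*b/3) + C3*airybi(3^(2/3)*b/3), b)


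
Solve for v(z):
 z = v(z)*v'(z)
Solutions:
 v(z) = -sqrt(C1 + z^2)
 v(z) = sqrt(C1 + z^2)


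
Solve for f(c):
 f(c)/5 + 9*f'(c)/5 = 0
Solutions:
 f(c) = C1*exp(-c/9)


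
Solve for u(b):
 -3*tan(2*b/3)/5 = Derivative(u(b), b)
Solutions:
 u(b) = C1 + 9*log(cos(2*b/3))/10


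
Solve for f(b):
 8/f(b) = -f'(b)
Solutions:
 f(b) = -sqrt(C1 - 16*b)
 f(b) = sqrt(C1 - 16*b)


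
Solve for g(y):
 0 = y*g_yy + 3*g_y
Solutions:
 g(y) = C1 + C2/y^2


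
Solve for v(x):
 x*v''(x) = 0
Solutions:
 v(x) = C1 + C2*x


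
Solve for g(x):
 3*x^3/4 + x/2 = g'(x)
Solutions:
 g(x) = C1 + 3*x^4/16 + x^2/4


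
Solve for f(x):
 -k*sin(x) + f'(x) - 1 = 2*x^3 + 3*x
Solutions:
 f(x) = C1 - k*cos(x) + x^4/2 + 3*x^2/2 + x


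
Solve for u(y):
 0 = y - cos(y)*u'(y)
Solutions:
 u(y) = C1 + Integral(y/cos(y), y)


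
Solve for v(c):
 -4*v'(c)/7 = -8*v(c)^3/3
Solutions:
 v(c) = -sqrt(6)*sqrt(-1/(C1 + 14*c))/2
 v(c) = sqrt(6)*sqrt(-1/(C1 + 14*c))/2


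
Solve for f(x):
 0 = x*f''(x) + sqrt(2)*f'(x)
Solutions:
 f(x) = C1 + C2*x^(1 - sqrt(2))


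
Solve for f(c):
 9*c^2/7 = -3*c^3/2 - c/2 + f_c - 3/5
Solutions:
 f(c) = C1 + 3*c^4/8 + 3*c^3/7 + c^2/4 + 3*c/5


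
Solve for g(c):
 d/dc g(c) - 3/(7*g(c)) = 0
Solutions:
 g(c) = -sqrt(C1 + 42*c)/7
 g(c) = sqrt(C1 + 42*c)/7


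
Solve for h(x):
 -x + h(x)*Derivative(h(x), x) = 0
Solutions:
 h(x) = -sqrt(C1 + x^2)
 h(x) = sqrt(C1 + x^2)


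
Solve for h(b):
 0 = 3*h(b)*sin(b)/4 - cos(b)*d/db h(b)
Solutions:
 h(b) = C1/cos(b)^(3/4)


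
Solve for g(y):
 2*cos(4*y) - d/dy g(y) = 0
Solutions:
 g(y) = C1 + sin(4*y)/2


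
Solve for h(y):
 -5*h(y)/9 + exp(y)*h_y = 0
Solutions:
 h(y) = C1*exp(-5*exp(-y)/9)


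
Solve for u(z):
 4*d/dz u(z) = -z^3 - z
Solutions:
 u(z) = C1 - z^4/16 - z^2/8


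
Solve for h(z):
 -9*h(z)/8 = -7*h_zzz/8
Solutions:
 h(z) = C3*exp(21^(2/3)*z/7) + (C1*sin(3*3^(1/6)*7^(2/3)*z/14) + C2*cos(3*3^(1/6)*7^(2/3)*z/14))*exp(-21^(2/3)*z/14)


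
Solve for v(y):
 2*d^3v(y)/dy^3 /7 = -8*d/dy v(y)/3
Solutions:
 v(y) = C1 + C2*sin(2*sqrt(21)*y/3) + C3*cos(2*sqrt(21)*y/3)


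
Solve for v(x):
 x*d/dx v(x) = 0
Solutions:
 v(x) = C1


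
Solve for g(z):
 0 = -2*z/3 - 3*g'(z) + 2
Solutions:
 g(z) = C1 - z^2/9 + 2*z/3


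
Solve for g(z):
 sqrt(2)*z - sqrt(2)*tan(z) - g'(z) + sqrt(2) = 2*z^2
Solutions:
 g(z) = C1 - 2*z^3/3 + sqrt(2)*z^2/2 + sqrt(2)*z + sqrt(2)*log(cos(z))


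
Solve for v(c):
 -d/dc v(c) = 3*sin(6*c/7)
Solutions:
 v(c) = C1 + 7*cos(6*c/7)/2


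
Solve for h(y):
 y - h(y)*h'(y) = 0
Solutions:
 h(y) = -sqrt(C1 + y^2)
 h(y) = sqrt(C1 + y^2)


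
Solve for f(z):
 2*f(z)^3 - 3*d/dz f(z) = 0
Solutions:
 f(z) = -sqrt(6)*sqrt(-1/(C1 + 2*z))/2
 f(z) = sqrt(6)*sqrt(-1/(C1 + 2*z))/2


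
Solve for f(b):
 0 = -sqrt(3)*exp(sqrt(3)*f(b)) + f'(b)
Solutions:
 f(b) = sqrt(3)*(2*log(-1/(C1 + sqrt(3)*b)) - log(3))/6


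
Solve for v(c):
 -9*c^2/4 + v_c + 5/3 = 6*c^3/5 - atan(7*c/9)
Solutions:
 v(c) = C1 + 3*c^4/10 + 3*c^3/4 - c*atan(7*c/9) - 5*c/3 + 9*log(49*c^2 + 81)/14


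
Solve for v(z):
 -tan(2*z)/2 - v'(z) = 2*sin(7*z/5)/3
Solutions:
 v(z) = C1 + log(cos(2*z))/4 + 10*cos(7*z/5)/21


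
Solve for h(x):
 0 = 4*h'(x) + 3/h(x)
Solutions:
 h(x) = -sqrt(C1 - 6*x)/2
 h(x) = sqrt(C1 - 6*x)/2


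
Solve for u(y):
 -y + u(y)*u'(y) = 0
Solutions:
 u(y) = -sqrt(C1 + y^2)
 u(y) = sqrt(C1 + y^2)


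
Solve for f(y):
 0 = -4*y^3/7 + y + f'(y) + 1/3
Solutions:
 f(y) = C1 + y^4/7 - y^2/2 - y/3


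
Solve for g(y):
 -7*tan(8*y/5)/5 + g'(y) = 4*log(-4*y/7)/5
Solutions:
 g(y) = C1 + 4*y*log(-y)/5 - 4*y*log(7)/5 - 4*y/5 + 8*y*log(2)/5 - 7*log(cos(8*y/5))/8


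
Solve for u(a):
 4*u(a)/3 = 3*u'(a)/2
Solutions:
 u(a) = C1*exp(8*a/9)


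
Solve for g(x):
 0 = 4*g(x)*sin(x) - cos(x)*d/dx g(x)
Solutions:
 g(x) = C1/cos(x)^4


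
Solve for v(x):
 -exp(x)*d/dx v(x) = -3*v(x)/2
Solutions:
 v(x) = C1*exp(-3*exp(-x)/2)


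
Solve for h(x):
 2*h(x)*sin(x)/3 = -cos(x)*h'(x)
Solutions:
 h(x) = C1*cos(x)^(2/3)


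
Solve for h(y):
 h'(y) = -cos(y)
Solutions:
 h(y) = C1 - sin(y)


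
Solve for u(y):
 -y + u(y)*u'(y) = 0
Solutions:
 u(y) = -sqrt(C1 + y^2)
 u(y) = sqrt(C1 + y^2)


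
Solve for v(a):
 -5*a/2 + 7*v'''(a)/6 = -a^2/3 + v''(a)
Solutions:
 v(a) = C1 + C2*a + C3*exp(6*a/7) + a^4/36 - 31*a^3/108 - 217*a^2/216


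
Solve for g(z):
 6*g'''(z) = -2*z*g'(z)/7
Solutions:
 g(z) = C1 + Integral(C2*airyai(-21^(2/3)*z/21) + C3*airybi(-21^(2/3)*z/21), z)


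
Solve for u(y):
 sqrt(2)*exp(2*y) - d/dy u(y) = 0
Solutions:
 u(y) = C1 + sqrt(2)*exp(2*y)/2


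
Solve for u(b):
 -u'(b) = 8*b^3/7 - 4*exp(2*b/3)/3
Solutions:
 u(b) = C1 - 2*b^4/7 + 2*exp(2*b/3)
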